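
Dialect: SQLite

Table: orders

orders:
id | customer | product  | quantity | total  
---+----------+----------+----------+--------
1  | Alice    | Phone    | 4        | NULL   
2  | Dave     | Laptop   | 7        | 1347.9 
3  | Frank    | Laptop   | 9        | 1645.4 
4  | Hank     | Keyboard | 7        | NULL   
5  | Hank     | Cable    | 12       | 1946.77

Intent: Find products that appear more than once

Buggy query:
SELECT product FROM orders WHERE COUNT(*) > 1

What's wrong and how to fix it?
Bug: WHERE can't reference COUNT(*); aggregates are computed after WHERE

Fix: GROUP BY product, then filter groups with HAVING COUNT(*) > 1

Corrected query:
SELECT product FROM orders GROUP BY product HAVING COUNT(*) > 1

Result:
product
-------
Laptop 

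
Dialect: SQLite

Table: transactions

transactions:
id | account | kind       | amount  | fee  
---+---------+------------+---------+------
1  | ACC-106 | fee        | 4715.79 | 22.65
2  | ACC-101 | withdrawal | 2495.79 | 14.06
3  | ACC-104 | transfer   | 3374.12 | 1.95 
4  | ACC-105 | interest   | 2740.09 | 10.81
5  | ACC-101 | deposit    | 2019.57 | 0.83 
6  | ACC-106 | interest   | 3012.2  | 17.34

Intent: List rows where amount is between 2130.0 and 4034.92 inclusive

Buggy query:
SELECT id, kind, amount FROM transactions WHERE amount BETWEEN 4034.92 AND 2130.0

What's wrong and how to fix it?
Bug: The bounds are reversed; BETWEEN a AND b requires a <= b to match anything

Fix: Write BETWEEN 2130.0 AND 4034.92

Corrected query:
SELECT id, kind, amount FROM transactions WHERE amount BETWEEN 2130.0 AND 4034.92

Result:
id | kind       | amount 
---+------------+--------
2  | withdrawal | 2495.79
3  | transfer   | 3374.12
4  | interest   | 2740.09
6  | interest   | 3012.2 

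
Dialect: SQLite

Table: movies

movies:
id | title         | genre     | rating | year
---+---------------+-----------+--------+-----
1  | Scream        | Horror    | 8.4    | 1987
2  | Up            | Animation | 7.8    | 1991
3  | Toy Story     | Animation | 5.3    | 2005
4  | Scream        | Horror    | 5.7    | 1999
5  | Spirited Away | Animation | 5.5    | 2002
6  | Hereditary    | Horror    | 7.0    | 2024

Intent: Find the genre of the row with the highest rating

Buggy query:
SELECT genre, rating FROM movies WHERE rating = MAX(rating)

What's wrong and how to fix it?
Bug: MAX(rating) is an aggregate and cannot be used directly in WHERE

Fix: Use a subquery: WHERE rating = (SELECT MAX(rating) FROM movies)

Corrected query:
SELECT genre, rating FROM movies WHERE rating = (SELECT MAX(rating) FROM movies)

Result:
genre  | rating
-------+-------
Horror | 8.4   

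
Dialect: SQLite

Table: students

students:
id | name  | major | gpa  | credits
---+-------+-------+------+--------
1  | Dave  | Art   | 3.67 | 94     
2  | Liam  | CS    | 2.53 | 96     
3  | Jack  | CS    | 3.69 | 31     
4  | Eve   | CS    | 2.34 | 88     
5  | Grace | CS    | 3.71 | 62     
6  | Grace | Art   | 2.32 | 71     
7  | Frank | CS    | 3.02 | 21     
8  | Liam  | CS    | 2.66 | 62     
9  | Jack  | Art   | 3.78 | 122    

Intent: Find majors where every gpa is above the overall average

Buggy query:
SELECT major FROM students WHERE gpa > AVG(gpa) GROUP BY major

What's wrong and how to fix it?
Bug: AVG() is an aggregate; it can't sit directly in WHERE

Fix: Compute the overall average in a scalar subquery and compare each group's MIN against it in HAVING

Corrected query:
SELECT major FROM students GROUP BY major HAVING MIN(gpa) > (SELECT AVG(gpa) FROM students)

Result:
(no rows)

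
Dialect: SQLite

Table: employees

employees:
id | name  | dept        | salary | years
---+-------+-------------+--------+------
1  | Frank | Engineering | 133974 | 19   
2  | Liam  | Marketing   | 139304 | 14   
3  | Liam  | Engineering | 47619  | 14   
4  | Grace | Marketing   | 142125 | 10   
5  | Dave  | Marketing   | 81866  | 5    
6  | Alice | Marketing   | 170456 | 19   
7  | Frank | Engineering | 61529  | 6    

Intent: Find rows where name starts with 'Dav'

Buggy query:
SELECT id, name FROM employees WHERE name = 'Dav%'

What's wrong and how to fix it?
Bug: Wildcards only work with LIKE; '=' treats '%' as a literal character

Fix: Use LIKE for wildcard pattern matching

Corrected query:
SELECT id, name FROM employees WHERE name LIKE 'Dav%'

Result:
id | name
---+-----
5  | Dave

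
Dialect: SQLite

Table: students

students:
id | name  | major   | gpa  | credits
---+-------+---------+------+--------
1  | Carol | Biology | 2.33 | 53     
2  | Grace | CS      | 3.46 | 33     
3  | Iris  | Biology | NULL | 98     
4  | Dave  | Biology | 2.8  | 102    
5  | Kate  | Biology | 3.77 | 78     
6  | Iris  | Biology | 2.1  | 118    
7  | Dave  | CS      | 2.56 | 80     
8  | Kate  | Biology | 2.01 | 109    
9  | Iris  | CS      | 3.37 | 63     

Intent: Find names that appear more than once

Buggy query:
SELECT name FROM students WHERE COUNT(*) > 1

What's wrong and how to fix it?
Bug: COUNT(*) is an aggregate and cannot be used in WHERE

Fix: Group first, then use HAVING for the count condition

Corrected query:
SELECT name FROM students GROUP BY name HAVING COUNT(*) > 1

Result:
name
----
Dave
Iris
Kate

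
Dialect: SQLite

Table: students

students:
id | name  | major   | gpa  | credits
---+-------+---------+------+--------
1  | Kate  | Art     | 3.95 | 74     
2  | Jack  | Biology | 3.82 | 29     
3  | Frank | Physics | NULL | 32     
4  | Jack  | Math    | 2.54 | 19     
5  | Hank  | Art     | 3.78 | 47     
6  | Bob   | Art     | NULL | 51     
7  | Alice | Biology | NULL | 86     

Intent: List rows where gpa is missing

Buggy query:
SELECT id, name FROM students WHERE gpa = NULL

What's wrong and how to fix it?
Bug: Comparing to NULL with '=' never matches; NULL = NULL is unknown, not true

Fix: Use IS NULL to test for NULL

Corrected query:
SELECT id, name FROM students WHERE gpa IS NULL

Result:
id | name 
---+------
3  | Frank
6  | Bob  
7  | Alice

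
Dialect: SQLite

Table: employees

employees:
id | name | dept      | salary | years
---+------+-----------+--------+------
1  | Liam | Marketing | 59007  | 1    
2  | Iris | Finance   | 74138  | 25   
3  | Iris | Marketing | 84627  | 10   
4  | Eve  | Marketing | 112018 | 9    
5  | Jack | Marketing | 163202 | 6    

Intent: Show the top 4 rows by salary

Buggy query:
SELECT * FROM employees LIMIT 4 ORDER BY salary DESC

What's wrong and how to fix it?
Bug: LIMIT must come after ORDER BY

Fix: Swap the clauses: ORDER BY first, then LIMIT

Corrected query:
SELECT * FROM employees ORDER BY salary DESC LIMIT 4

Result:
id | name | dept      | salary | years
---+------+-----------+--------+------
5  | Jack | Marketing | 163202 | 6    
4  | Eve  | Marketing | 112018 | 9    
3  | Iris | Marketing | 84627  | 10   
2  | Iris | Finance   | 74138  | 25   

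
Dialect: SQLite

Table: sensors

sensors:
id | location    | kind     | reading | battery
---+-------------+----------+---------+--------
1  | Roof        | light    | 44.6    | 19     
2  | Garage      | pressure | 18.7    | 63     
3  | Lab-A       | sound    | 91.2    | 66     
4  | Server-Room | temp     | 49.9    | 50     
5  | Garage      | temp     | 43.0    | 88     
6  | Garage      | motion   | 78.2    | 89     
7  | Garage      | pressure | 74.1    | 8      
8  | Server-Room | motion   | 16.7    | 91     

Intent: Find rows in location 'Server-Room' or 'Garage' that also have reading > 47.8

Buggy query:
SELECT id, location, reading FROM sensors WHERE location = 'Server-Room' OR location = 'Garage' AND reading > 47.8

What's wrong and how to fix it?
Bug: Without parentheses, AND is evaluated before OR, so the reading filter only applies to the 'Garage' branch

Fix: Add parentheses around the OR so the AND applies to both alternatives

Corrected query:
SELECT id, location, reading FROM sensors WHERE (location = 'Server-Room' OR location = 'Garage') AND reading > 47.8

Result:
id | location    | reading
---+-------------+--------
4  | Server-Room | 49.9   
6  | Garage      | 78.2   
7  | Garage      | 74.1   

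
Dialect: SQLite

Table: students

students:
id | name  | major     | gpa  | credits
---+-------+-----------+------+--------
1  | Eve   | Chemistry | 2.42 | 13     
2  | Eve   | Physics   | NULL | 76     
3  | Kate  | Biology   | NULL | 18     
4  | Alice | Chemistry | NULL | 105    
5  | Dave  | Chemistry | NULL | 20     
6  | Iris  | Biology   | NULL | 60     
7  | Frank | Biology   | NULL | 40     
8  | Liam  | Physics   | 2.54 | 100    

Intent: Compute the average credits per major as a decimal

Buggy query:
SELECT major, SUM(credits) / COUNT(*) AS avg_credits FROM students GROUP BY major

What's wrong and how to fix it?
Bug: SUM(credits) and COUNT(*) are both integers; the division truncates the fractional part

Fix: Multiply by 1.0 (or CAST to REAL) to force floating-point division

Corrected query:
SELECT major, SUM(credits) * 1.0 / COUNT(*) AS avg_credits FROM students GROUP BY major

Result:
major     | avg_credits
----------+------------
Biology   | 39.333333  
Chemistry | 46         
Physics   | 88         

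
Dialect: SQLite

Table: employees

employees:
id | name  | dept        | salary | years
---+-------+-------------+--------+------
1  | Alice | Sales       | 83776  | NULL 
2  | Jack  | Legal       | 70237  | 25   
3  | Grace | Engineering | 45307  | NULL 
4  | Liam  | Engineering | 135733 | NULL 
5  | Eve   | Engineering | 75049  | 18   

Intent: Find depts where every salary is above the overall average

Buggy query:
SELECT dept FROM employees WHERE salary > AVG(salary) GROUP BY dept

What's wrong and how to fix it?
Bug: AVG() is an aggregate; it can't sit directly in WHERE

Fix: Compute the overall average in a scalar subquery and compare each group's MIN against it in HAVING

Corrected query:
SELECT dept FROM employees GROUP BY dept HAVING MIN(salary) > (SELECT AVG(salary) FROM employees)

Result:
dept 
-----
Sales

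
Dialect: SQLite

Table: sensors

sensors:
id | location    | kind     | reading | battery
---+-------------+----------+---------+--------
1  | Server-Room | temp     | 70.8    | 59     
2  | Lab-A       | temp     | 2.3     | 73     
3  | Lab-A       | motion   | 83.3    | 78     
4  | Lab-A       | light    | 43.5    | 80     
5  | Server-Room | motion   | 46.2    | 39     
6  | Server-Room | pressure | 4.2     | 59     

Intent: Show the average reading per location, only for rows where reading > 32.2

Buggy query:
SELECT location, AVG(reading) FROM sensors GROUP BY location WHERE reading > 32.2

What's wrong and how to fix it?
Bug: WHERE cannot follow GROUP BY

Fix: Move the WHERE clause before GROUP BY

Corrected query:
SELECT location, AVG(reading) FROM sensors WHERE reading > 32.2 GROUP BY location

Result:
location    | AVG(reading)
------------+-------------
Lab-A       | 63.4        
Server-Room | 58.5        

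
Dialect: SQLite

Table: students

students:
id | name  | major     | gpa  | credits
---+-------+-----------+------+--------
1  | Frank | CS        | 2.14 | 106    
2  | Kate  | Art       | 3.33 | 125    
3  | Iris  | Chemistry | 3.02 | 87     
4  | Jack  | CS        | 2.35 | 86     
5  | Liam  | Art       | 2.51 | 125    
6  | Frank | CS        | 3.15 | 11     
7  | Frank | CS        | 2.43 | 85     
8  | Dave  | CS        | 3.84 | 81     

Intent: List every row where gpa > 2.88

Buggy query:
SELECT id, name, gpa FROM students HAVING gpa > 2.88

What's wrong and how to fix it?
Bug: This is a non-aggregate query (no GROUP BY, no aggregates), so in SQLite the HAVING clause is invalid here; a row-level condition belongs in WHERE

Fix: Use WHERE for row-level filtering

Corrected query:
SELECT id, name, gpa FROM students WHERE gpa > 2.88

Result:
id | name  | gpa 
---+-------+-----
2  | Kate  | 3.33
3  | Iris  | 3.02
6  | Frank | 3.15
8  | Dave  | 3.84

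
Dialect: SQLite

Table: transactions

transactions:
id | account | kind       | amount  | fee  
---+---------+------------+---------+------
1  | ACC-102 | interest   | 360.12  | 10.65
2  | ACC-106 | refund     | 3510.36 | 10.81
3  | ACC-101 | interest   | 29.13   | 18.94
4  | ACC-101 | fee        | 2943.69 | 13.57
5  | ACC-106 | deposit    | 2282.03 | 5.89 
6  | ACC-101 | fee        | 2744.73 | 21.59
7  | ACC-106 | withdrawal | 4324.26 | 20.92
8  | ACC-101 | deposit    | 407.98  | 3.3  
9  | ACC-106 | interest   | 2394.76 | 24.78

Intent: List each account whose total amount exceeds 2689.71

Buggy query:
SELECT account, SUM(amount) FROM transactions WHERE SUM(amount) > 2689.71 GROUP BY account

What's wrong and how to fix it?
Bug: SUM(amount) is an aggregate, but WHERE filters rows before aggregation

Fix: Use HAVING (which filters groups after aggregation) instead of WHERE

Corrected query:
SELECT account, SUM(amount) FROM transactions GROUP BY account HAVING SUM(amount) > 2689.71

Result:
account | SUM(amount)
--------+------------
ACC-101 | 6125.53    
ACC-106 | 12511.41   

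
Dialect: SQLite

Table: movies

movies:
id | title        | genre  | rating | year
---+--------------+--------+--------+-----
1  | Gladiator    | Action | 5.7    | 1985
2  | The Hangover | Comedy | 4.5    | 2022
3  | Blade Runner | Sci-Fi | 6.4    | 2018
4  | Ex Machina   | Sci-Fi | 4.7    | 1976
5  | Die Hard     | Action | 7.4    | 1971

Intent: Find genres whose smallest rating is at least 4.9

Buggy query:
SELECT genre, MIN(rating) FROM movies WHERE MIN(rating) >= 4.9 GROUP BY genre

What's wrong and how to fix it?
Bug: Aggregates like MIN are computed per group after WHERE runs

Fix: Use HAVING for the per-group MIN condition

Corrected query:
SELECT genre, MIN(rating) FROM movies GROUP BY genre HAVING MIN(rating) >= 4.9

Result:
genre  | MIN(rating)
-------+------------
Action | 5.7        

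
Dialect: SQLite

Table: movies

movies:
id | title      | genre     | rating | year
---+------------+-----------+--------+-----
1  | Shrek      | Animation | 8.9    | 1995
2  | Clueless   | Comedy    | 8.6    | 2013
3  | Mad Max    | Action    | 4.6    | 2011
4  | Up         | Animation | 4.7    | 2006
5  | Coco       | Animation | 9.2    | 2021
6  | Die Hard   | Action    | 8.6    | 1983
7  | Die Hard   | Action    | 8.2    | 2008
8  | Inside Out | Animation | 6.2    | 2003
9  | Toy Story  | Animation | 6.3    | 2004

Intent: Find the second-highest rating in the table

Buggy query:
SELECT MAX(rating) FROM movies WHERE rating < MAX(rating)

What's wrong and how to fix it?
Bug: The inner MAX is an aggregate inside WHERE, which is not allowed

Fix: Put the inner MAX in a scalar subquery

Corrected query:
SELECT MAX(rating) FROM movies WHERE rating < (SELECT MAX(rating) FROM movies)

Result:
MAX(rating)
-----------
8.9        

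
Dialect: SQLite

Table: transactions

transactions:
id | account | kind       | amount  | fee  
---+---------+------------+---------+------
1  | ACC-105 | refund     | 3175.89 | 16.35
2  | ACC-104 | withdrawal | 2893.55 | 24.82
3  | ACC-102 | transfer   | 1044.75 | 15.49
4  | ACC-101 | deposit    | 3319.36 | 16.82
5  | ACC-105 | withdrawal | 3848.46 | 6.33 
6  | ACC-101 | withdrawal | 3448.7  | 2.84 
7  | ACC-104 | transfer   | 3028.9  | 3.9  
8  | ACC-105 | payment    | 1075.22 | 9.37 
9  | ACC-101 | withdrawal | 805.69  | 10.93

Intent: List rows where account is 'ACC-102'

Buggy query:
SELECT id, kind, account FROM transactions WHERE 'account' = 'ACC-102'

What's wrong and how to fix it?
Bug: 'account' in single quotes is a string literal, not the column; the comparison is literal-vs-literal and never true

Fix: Reference the column as account without single quotes

Corrected query:
SELECT id, kind, account FROM transactions WHERE account = 'ACC-102'

Result:
id | kind     | account
---+----------+--------
3  | transfer | ACC-102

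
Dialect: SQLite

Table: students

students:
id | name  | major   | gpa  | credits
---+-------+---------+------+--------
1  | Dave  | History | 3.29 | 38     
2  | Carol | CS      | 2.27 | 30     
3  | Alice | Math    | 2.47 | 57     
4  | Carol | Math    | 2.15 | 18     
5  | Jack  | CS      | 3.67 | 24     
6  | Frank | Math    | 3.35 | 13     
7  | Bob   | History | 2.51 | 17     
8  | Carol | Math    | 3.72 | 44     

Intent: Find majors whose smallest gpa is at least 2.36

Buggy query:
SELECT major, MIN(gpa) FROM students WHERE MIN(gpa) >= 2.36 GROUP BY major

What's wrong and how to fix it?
Bug: MIN() in WHERE is a misuse of aggregate

Fix: Use HAVING for the per-group MIN condition

Corrected query:
SELECT major, MIN(gpa) FROM students GROUP BY major HAVING MIN(gpa) >= 2.36

Result:
major   | MIN(gpa)
--------+---------
History | 2.51    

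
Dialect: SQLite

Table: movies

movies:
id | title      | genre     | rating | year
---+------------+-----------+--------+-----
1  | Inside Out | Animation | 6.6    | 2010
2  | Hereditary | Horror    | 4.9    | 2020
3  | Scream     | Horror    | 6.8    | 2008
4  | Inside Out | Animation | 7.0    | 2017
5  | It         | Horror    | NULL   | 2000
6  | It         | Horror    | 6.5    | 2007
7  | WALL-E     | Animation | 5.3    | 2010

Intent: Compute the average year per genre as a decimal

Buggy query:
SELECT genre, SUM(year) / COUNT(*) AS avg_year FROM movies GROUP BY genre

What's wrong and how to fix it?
Bug: Both operands are integers, so '/' performs integer division and truncates

Fix: Cast one side to REAL so the division keeps the fractional part

Corrected query:
SELECT genre, SUM(year) * 1.0 / COUNT(*) AS avg_year FROM movies GROUP BY genre

Result:
genre     | avg_year   
----------+------------
Animation | 2012.333333
Horror    | 2008.75    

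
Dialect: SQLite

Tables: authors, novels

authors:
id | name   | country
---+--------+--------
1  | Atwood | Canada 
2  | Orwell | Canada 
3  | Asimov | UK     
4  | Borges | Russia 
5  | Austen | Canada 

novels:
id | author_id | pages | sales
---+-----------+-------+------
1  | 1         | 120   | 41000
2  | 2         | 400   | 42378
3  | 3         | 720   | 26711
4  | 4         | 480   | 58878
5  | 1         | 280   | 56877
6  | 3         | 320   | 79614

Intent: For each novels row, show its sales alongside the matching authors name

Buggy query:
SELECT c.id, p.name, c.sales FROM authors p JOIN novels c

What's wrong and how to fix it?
Bug: Missing join condition: each novels row is matched to all authors rows instead of just its own

Fix: Specify the join condition linking the foreign key to the parent id

Corrected query:
SELECT c.id, p.name, c.sales FROM authors p JOIN novels c ON c.author_id = p.id

Result:
id | name   | sales
---+--------+------
1  | Atwood | 41000
2  | Orwell | 42378
3  | Asimov | 26711
4  | Borges | 58878
5  | Atwood | 56877
6  | Asimov | 79614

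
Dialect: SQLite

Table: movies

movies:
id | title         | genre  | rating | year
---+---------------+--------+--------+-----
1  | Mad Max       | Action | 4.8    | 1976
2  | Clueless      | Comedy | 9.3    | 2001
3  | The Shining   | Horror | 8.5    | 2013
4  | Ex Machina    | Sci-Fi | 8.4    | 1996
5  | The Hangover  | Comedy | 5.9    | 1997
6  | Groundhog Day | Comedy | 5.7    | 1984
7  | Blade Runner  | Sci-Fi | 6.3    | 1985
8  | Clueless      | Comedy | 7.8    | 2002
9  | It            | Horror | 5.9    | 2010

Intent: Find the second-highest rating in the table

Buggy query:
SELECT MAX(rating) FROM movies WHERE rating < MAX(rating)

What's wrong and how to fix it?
Bug: The inner MAX is an aggregate inside WHERE, which is not allowed

Fix: Compute the overall MAX in a subquery, then take MAX of rows below it

Corrected query:
SELECT MAX(rating) FROM movies WHERE rating < (SELECT MAX(rating) FROM movies)

Result:
MAX(rating)
-----------
8.5        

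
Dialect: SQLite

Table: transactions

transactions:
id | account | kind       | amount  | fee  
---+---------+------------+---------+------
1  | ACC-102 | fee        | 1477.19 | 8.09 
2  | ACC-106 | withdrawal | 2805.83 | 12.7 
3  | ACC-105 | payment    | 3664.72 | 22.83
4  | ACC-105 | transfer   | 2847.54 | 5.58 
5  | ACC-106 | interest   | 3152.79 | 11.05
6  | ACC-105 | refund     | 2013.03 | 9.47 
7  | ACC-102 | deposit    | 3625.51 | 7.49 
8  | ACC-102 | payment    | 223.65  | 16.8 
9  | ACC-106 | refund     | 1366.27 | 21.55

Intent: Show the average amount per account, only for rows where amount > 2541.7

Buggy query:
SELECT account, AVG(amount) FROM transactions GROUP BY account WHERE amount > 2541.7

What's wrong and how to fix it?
Bug: Row-level WHERE must come before GROUP BY in the clause order

Fix: Place WHERE between FROM and GROUP BY

Corrected query:
SELECT account, AVG(amount) FROM transactions WHERE amount > 2541.7 GROUP BY account

Result:
account | AVG(amount)
--------+------------
ACC-102 | 3625.51    
ACC-105 | 3256.13    
ACC-106 | 2979.31    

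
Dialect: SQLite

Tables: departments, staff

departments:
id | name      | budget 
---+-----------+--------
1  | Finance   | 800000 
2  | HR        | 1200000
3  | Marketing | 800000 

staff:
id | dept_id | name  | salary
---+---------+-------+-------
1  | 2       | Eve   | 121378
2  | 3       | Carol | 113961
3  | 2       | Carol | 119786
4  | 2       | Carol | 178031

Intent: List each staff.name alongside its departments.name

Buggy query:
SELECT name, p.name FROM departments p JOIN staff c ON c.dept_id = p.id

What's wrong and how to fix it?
Bug: Both tables have a 'name' column; the unqualified reference is ambiguous

Fix: Qualify the column with its table alias (c.name)

Corrected query:
SELECT c.name, p.name FROM departments p JOIN staff c ON c.dept_id = p.id

Result:
name  | name     
------+----------
Eve   | HR       
Carol | Marketing
Carol | HR       
Carol | HR       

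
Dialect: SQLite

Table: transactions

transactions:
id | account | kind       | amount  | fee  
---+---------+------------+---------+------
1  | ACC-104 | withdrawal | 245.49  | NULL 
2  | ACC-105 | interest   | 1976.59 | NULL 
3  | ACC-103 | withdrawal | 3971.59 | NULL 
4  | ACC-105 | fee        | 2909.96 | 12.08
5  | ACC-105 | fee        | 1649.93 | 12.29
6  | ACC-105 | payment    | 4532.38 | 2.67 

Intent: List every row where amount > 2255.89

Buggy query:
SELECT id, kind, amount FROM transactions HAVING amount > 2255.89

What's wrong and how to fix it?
Bug: This is a non-aggregate query (no GROUP BY, no aggregates), so in SQLite the HAVING clause is invalid here; a row-level condition belongs in WHERE

Fix: Use WHERE for row-level filtering

Corrected query:
SELECT id, kind, amount FROM transactions WHERE amount > 2255.89

Result:
id | kind       | amount 
---+------------+--------
3  | withdrawal | 3971.59
4  | fee        | 2909.96
6  | payment    | 4532.38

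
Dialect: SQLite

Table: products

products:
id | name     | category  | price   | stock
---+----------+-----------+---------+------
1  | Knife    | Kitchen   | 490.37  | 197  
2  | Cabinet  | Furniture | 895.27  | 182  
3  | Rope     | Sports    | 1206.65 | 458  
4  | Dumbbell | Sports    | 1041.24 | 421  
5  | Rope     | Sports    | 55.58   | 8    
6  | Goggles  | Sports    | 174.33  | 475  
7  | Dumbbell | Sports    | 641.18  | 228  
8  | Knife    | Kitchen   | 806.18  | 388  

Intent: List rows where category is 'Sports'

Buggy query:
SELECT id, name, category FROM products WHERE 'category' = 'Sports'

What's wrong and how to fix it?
Bug: 'category' in single quotes is a string literal, not the column; the comparison is literal-vs-literal and never true

Fix: Remove the quotes around the column name (or use double quotes for an identifier)

Corrected query:
SELECT id, name, category FROM products WHERE category = 'Sports'

Result:
id | name     | category
---+----------+---------
3  | Rope     | Sports  
4  | Dumbbell | Sports  
5  | Rope     | Sports  
6  | Goggles  | Sports  
7  | Dumbbell | Sports  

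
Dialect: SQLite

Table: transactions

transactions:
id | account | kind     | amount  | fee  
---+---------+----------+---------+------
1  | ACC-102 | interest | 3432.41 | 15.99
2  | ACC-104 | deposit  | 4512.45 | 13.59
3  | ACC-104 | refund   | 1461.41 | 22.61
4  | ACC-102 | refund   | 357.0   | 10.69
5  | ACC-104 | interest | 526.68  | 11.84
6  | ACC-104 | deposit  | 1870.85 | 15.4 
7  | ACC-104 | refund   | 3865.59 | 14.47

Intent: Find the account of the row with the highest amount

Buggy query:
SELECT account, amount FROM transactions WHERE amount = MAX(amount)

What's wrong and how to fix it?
Bug: MAX(amount) is an aggregate and cannot be used directly in WHERE

Fix: Wrap MAX in a scalar subquery so WHERE compares against a single value

Corrected query:
SELECT account, amount FROM transactions WHERE amount = (SELECT MAX(amount) FROM transactions)

Result:
account | amount 
--------+--------
ACC-104 | 4512.45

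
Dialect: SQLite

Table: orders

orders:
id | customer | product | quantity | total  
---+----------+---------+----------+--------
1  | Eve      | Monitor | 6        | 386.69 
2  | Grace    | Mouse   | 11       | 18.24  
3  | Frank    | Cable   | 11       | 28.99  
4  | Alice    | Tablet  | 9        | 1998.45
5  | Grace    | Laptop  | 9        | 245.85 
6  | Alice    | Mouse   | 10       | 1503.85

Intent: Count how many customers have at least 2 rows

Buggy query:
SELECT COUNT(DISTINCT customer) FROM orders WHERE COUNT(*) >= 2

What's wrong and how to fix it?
Bug: WHERE filters individual rows, not groups, so a group-level COUNT is invalid there

Fix: Group first with HAVING COUNT(*) >= 2, then COUNT the resulting groups

Corrected query:
SELECT COUNT(*) FROM (SELECT customer FROM orders GROUP BY customer HAVING COUNT(*) >= 2)

Result:
COUNT(*)
--------
2       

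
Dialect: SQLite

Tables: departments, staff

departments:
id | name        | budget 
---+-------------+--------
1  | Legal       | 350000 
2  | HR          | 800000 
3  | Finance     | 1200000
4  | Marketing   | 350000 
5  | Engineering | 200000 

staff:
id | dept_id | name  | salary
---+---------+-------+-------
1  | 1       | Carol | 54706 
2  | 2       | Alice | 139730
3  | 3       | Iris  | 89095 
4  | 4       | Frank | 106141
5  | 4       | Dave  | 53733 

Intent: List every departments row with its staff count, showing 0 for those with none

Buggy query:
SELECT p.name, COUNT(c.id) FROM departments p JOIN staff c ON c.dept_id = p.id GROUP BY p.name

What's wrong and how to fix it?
Bug: INNER JOIN drops departments rows that have no matching staff rows

Fix: Switch to LEFT JOIN to retain unmatched parent rows

Corrected query:
SELECT p.name, COUNT(c.id) FROM departments p LEFT JOIN staff c ON c.dept_id = p.id GROUP BY p.name

Result:
name        | COUNT(c.id)
------------+------------
Engineering | 0          
Finance     | 1          
HR          | 1          
Legal       | 1          
Marketing   | 2          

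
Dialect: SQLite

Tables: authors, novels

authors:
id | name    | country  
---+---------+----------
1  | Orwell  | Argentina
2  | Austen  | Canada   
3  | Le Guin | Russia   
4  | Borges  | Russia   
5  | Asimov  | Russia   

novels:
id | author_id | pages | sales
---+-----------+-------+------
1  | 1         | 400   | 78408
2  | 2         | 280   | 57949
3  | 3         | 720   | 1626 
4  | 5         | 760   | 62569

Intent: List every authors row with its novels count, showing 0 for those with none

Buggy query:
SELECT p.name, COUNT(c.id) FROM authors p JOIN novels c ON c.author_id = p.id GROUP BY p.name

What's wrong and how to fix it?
Bug: INNER JOIN drops authors rows that have no matching novels rows

Fix: Switch to LEFT JOIN to retain unmatched parent rows

Corrected query:
SELECT p.name, COUNT(c.id) FROM authors p LEFT JOIN novels c ON c.author_id = p.id GROUP BY p.name

Result:
name    | COUNT(c.id)
--------+------------
Asimov  | 1          
Austen  | 1          
Borges  | 0          
Le Guin | 1          
Orwell  | 1          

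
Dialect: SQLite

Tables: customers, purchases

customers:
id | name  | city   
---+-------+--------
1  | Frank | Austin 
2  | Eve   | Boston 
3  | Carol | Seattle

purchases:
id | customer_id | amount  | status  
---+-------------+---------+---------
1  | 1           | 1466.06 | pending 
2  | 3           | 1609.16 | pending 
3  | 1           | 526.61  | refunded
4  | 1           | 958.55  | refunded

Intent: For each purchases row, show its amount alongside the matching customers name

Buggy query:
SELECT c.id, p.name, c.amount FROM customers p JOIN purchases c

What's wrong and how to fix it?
Bug: JOIN with no ON clause produces a cartesian product; every purchases row pairs with every customers row

Fix: Add ON c.customer_id = p.id to the JOIN

Corrected query:
SELECT c.id, p.name, c.amount FROM customers p JOIN purchases c ON c.customer_id = p.id

Result:
id | name  | amount 
---+-------+--------
1  | Frank | 1466.06
2  | Carol | 1609.16
3  | Frank | 526.61 
4  | Frank | 958.55 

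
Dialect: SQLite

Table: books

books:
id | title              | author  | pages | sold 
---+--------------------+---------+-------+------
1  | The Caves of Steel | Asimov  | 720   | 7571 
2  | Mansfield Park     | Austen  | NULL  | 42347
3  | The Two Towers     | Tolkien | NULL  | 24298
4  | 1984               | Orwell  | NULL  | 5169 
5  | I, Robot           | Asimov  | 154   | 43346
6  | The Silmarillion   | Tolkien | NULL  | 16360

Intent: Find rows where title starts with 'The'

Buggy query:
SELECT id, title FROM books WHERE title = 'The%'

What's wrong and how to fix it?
Bug: '=' compares the literal string including the % character; pattern matching needs LIKE

Fix: Use LIKE for wildcard pattern matching

Corrected query:
SELECT id, title FROM books WHERE title LIKE 'The%'

Result:
id | title             
---+-------------------
1  | The Caves of Steel
3  | The Two Towers    
6  | The Silmarillion  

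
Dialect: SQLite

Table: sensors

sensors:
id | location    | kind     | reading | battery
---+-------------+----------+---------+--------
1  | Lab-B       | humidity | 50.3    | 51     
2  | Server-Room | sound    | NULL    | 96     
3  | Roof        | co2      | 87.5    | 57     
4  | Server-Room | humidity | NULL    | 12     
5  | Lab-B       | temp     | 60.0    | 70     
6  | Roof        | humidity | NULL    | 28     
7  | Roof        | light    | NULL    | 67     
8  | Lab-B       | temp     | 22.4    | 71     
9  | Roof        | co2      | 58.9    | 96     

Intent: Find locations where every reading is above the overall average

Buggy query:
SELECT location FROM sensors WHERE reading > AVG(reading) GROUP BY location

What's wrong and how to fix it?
Bug: WHERE evaluates per row before aggregation, so AVG() is unavailable

Fix: Compute the overall average in a scalar subquery and compare each group's MIN against it in HAVING

Corrected query:
SELECT location FROM sensors GROUP BY location HAVING MIN(reading) > (SELECT AVG(reading) FROM sensors)

Result:
location
--------
Roof    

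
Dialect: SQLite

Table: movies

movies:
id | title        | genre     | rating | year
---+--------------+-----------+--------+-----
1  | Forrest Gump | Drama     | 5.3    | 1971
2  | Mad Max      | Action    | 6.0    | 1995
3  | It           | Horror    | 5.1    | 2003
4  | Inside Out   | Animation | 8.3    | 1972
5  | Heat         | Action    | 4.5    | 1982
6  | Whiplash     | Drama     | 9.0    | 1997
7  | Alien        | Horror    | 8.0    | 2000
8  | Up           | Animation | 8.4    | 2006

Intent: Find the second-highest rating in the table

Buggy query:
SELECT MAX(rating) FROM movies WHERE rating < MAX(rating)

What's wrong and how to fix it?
Bug: MAX(rating) on the right of the comparison is an aggregate-in-WHERE error

Fix: Put the inner MAX in a scalar subquery

Corrected query:
SELECT MAX(rating) FROM movies WHERE rating < (SELECT MAX(rating) FROM movies)

Result:
MAX(rating)
-----------
8.4        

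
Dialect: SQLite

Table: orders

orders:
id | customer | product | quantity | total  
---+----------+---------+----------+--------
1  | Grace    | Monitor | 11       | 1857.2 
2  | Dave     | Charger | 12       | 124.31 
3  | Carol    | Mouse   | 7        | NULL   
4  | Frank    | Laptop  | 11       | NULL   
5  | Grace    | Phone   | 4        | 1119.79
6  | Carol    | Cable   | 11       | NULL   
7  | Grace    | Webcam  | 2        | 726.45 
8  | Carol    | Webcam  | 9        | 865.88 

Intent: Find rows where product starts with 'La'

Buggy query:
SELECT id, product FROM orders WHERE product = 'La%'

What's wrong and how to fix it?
Bug: Wildcards only work with LIKE; '=' treats '%' as a literal character

Fix: Use LIKE for wildcard pattern matching

Corrected query:
SELECT id, product FROM orders WHERE product LIKE 'La%'

Result:
id | product
---+--------
4  | Laptop 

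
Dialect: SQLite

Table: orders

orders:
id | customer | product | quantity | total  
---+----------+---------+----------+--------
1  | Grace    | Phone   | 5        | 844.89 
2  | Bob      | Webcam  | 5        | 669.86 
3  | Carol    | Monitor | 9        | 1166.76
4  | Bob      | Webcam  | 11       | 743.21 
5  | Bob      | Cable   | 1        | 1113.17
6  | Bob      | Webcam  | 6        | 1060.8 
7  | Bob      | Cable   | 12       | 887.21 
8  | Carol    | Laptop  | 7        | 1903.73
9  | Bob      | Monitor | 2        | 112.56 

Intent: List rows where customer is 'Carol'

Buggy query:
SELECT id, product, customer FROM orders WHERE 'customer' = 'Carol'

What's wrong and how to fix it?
Bug: Single quotes denote string literals in SQL; the column name is being compared as a constant string

Fix: Reference the column as customer without single quotes

Corrected query:
SELECT id, product, customer FROM orders WHERE customer = 'Carol'

Result:
id | product | customer
---+---------+---------
3  | Monitor | Carol   
8  | Laptop  | Carol   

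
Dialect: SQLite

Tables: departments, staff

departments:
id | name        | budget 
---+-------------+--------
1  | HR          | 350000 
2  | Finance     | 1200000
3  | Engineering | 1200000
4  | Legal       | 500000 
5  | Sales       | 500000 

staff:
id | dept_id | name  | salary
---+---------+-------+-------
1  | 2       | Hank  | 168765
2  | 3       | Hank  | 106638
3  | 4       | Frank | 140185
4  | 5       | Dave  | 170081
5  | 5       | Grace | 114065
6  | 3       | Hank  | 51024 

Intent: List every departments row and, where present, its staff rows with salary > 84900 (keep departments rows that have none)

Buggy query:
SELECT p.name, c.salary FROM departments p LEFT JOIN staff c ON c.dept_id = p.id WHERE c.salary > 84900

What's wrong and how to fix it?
Bug: Filtering c.salary in WHERE discards the NULL rows produced by LEFT JOIN, turning it into an inner join

Fix: Move the right-table condition into the ON clause so unmatched parents are kept

Corrected query:
SELECT p.name, c.salary FROM departments p LEFT JOIN staff c ON c.dept_id = p.id AND c.salary > 84900

Result:
name        | salary
------------+-------
HR          | NULL  
Finance     | 168765
Engineering | 106638
Legal       | 140185
Sales       | 114065
Sales       | 170081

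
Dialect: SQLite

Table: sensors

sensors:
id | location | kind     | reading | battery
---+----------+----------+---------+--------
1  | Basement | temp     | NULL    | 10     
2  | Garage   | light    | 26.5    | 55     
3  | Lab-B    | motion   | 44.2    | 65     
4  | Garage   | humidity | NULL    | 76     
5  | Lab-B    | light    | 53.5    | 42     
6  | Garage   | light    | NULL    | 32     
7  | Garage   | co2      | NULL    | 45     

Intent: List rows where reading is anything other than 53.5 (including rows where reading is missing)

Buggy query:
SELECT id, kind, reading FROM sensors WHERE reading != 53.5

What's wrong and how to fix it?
Bug: Inequality against NULL is unknown, not true; rows with NULL are dropped

Fix: Add an explicit OR reading IS NULL to include the missing-value rows

Corrected query:
SELECT id, kind, reading FROM sensors WHERE reading != 53.5 OR reading IS NULL

Result:
id | kind     | reading
---+----------+--------
1  | temp     | NULL   
2  | light    | 26.5   
3  | motion   | 44.2   
4  | humidity | NULL   
6  | light    | NULL   
7  | co2      | NULL   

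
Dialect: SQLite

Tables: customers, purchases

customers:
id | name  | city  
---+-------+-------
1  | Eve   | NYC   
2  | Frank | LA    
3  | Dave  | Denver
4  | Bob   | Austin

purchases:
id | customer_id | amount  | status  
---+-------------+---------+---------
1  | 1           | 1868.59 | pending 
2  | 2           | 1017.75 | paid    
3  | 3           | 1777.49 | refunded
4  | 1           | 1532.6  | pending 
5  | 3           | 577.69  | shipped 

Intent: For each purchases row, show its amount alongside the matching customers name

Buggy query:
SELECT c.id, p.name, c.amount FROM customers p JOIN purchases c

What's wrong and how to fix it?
Bug: JOIN with no ON clause produces a cartesian product; every purchases row pairs with every customers row

Fix: Specify the join condition linking the foreign key to the parent id

Corrected query:
SELECT c.id, p.name, c.amount FROM customers p JOIN purchases c ON c.customer_id = p.id

Result:
id | name  | amount 
---+-------+--------
1  | Eve   | 1868.59
2  | Frank | 1017.75
3  | Dave  | 1777.49
4  | Eve   | 1532.6 
5  | Dave  | 577.69 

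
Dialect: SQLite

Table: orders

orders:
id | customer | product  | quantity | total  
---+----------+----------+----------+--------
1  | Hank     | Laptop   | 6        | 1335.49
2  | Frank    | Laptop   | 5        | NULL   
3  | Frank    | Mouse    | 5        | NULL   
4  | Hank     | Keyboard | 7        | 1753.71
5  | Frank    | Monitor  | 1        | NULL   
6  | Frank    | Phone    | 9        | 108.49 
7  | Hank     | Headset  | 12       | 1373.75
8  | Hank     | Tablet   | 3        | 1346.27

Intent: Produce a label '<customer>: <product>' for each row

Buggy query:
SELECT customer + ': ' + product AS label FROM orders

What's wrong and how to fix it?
Bug: SQLite uses || for string concatenation; + coerces text to numbers (yielding 0)

Fix: Replace + with || to concatenate text

Corrected query:
SELECT customer || ': ' || product AS label FROM orders

Result:
label         
--------------
Hank: Laptop  
Frank: Laptop 
Frank: Mouse  
Hank: Keyboard
Frank: Monitor
Frank: Phone  
Hank: Headset 
Hank: Tablet  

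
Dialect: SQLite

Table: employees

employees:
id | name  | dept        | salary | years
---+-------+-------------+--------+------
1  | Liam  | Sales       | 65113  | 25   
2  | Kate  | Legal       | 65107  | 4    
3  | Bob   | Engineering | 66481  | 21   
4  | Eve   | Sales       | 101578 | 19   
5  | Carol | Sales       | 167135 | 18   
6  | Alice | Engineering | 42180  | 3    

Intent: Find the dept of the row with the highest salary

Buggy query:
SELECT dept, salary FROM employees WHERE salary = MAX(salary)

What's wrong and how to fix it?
Bug: WHERE is evaluated per row; an aggregate over the whole table isn't defined there

Fix: Use a subquery: WHERE salary = (SELECT MAX(salary) FROM employees)

Corrected query:
SELECT dept, salary FROM employees WHERE salary = (SELECT MAX(salary) FROM employees)

Result:
dept  | salary
------+-------
Sales | 167135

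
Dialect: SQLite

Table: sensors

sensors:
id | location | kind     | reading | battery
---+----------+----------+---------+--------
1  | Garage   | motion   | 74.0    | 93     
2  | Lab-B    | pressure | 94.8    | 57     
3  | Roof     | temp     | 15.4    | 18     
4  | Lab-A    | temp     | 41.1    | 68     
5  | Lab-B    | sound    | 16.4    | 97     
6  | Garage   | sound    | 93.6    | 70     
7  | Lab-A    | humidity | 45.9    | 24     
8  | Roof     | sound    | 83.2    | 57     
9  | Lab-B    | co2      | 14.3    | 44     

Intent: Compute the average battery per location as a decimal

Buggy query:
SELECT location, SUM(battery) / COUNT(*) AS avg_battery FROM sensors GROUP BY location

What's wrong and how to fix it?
Bug: Both operands are integers, so '/' performs integer division and truncates

Fix: Multiply by 1.0 (or CAST to REAL) to force floating-point division

Corrected query:
SELECT location, SUM(battery) * 1.0 / COUNT(*) AS avg_battery FROM sensors GROUP BY location

Result:
location | avg_battery
---------+------------
Garage   | 81.5       
Lab-A    | 46         
Lab-B    | 66         
Roof     | 37.5       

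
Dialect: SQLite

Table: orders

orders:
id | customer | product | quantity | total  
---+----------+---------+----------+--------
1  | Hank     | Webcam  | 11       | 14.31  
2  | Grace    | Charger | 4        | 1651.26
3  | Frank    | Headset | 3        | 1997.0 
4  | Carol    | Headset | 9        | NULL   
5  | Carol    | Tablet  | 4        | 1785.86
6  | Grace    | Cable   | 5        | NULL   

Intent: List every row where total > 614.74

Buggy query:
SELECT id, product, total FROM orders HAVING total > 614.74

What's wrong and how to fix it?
Bug: This is a non-aggregate query (no GROUP BY, no aggregates), so in SQLite the HAVING clause is invalid here; a row-level condition belongs in WHERE

Fix: Use WHERE for row-level filtering

Corrected query:
SELECT id, product, total FROM orders WHERE total > 614.74

Result:
id | product | total  
---+---------+--------
2  | Charger | 1651.26
3  | Headset | 1997   
5  | Tablet  | 1785.86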